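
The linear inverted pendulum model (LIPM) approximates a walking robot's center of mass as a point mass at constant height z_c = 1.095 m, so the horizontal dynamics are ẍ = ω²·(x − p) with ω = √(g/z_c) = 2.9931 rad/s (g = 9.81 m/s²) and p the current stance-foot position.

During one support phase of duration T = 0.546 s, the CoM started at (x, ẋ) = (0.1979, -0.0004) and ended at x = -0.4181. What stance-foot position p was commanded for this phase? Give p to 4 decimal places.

ωT = 2.9931·0.546 = 1.634233; cosh(ωT) = 2.660313, sinh(ωT) = 2.465211
x(T) = p + (x₀−p)·cosh(ωT) + (ẋ₀/ω)·sinh(ωT) ⇒ p·(1 − cosh) = x(T) − x₀·cosh − (ẋ₀/ω)·sinh
numerator   = -0.4181 − (0.1979)·2.660313 − (-0.0004/2.9931)·2.465211 = -0.944246
denominator = 1 − 2.660313 = -1.660313
p = -0.944246 / -1.660313 = 0.5687

p = 0.5687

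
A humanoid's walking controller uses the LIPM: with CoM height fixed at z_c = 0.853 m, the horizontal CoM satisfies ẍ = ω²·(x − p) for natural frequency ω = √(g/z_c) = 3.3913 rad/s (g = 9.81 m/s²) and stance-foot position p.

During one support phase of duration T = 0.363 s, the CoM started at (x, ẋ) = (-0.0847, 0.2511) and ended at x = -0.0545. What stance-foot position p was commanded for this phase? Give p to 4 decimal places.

p = 0.0152

ωT = 3.3913·0.363 = 1.231042; cosh(ωT) = 1.858392, sinh(ωT) = 1.566404
x(T) = p + (x₀−p)·cosh(ωT) + (ẋ₀/ω)·sinh(ωT) ⇒ p·(1 − cosh) = x(T) − x₀·cosh − (ẋ₀/ω)·sinh
numerator   = -0.0545 − (-0.0847)·1.858392 − (0.2511/3.3913)·1.566404 = -0.013074
denominator = 1 − 1.858392 = -0.858392
p = -0.013074 / -0.858392 = 0.0152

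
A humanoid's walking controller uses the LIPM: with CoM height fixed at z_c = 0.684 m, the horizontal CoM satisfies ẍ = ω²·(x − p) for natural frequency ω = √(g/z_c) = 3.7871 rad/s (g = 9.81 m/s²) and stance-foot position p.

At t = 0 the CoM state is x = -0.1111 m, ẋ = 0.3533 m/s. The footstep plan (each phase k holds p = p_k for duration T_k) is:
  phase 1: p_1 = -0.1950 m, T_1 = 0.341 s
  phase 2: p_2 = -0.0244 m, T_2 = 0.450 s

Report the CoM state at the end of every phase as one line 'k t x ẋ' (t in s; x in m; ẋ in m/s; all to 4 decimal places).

phase 1: p=-0.1950, T=0.341, ωT=1.291401, cosh=1.956383, sinh=1.681497; start (x,ẋ)=(-0.111100, 0.353300) → end (x,ẋ)=(0.126008, 1.225465)
phase 2: p=-0.0244, T=0.450, ωT=1.704195, cosh=2.839439, sinh=2.657520; start (x,ẋ)=(0.126008, 1.225465) → end (x,ẋ)=(1.262619, 4.993384)

1 0.3410 0.1260 1.2255
2 0.7910 1.2626 4.9934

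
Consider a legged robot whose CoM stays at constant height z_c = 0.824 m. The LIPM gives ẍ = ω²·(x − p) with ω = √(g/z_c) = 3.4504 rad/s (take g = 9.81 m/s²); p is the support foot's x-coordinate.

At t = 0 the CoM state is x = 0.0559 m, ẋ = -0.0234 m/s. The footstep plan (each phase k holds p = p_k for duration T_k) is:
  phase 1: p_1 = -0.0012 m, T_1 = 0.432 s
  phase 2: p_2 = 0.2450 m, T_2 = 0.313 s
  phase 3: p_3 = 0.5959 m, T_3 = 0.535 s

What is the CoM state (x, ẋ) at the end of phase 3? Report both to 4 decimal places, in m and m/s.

x = -0.7620, ẋ = -4.4514

phase 1: p=-0.0012, T=0.432, ωT=1.490573, cosh=2.332441, sinh=2.107197; start (x,ẋ)=(0.055900, -0.023400) → end (x,ẋ)=(0.117692, 0.360576)
phase 2: p=0.2450, T=0.313, ωT=1.079975, cosh=1.642105, sinh=1.302501; start (x,ẋ)=(0.117692, 0.360576) → end (x,ẋ)=(0.172061, 0.019962)
phase 3: p=0.5959, T=0.535, ωT=1.845964, cosh=3.246038, sinh=3.088165; start (x,ẋ)=(0.172061, 0.019962) → end (x,ẋ)=(-0.762030, -4.451375)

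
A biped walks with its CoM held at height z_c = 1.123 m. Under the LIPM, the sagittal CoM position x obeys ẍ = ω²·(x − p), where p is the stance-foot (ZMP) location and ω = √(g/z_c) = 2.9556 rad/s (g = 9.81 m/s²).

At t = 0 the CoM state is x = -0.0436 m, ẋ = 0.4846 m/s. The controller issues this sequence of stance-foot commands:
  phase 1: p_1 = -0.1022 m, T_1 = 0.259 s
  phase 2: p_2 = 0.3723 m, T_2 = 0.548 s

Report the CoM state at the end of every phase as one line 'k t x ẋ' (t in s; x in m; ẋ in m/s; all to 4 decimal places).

phase 1: p=-0.1022, T=0.259, ωT=0.765500, cosh=1.307586, sinh=0.842484; start (x,ẋ)=(-0.043600, 0.484600) → end (x,ẋ)=(0.112558, 0.779573)
phase 2: p=0.3723, T=0.548, ωT=1.619669, cosh=2.624691, sinh=2.426726; start (x,ẋ)=(0.112558, 0.779573) → end (x,ẋ)=(0.330635, 0.183157)

1 0.2590 0.1126 0.7796
2 0.8070 0.3306 0.1832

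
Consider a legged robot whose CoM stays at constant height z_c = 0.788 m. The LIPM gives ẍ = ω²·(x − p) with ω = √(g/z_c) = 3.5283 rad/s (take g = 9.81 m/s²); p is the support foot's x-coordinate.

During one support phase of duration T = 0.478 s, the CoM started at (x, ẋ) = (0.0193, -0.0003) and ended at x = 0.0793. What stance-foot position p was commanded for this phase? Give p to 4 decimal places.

ωT = 3.5283·0.478 = 1.686527; cosh(ωT) = 2.792928, sinh(ωT) = 2.607766
x(T) = p + (x₀−p)·cosh(ωT) + (ẋ₀/ω)·sinh(ωT) ⇒ p·(1 − cosh) = x(T) − x₀·cosh − (ẋ₀/ω)·sinh
numerator   = 0.0793 − (0.0193)·2.792928 − (-0.0003/3.5283)·2.607766 = 0.025618
denominator = 1 − 2.792928 = -1.792928
p = 0.025618 / -1.792928 = -0.0143

p = -0.0143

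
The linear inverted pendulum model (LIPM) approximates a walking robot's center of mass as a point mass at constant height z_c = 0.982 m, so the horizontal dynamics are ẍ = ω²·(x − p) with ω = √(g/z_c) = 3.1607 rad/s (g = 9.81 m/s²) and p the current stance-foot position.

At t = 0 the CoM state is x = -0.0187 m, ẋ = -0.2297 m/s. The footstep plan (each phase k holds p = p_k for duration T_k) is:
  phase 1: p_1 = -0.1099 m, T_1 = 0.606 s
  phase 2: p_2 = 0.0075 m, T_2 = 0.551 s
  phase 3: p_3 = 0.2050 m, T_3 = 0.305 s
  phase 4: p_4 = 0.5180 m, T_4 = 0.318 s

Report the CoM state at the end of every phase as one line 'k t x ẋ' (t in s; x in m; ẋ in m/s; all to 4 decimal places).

1 0.6060 -0.0349 0.1606
2 1.1570 0.0232 0.1014
3 1.4620 -0.0320 -0.4913
4 1.7800 -0.5179 -2.8177

phase 1: p=-0.1099, T=0.606, ωT=1.915384, cosh=3.468416, sinh=3.321131; start (x,ẋ)=(-0.018700, -0.229700) → end (x,ẋ)=(-0.034940, 0.160640)
phase 2: p=0.0075, T=0.551, ωT=1.741546, cosh=2.940703, sinh=2.765454; start (x,ẋ)=(-0.034940, 0.160640) → end (x,ẋ)=(0.023250, 0.101441)
phase 3: p=0.2050, T=0.305, ωT=0.964013, cosh=1.501779, sinh=1.120420; start (x,ẋ)=(0.023250, 0.101441) → end (x,ẋ)=(-0.031989, -0.491292)
phase 4: p=0.5180, T=0.318, ωT=1.005103, cosh=1.549097, sinh=1.183090; start (x,ẋ)=(-0.031989, -0.491292) → end (x,ẋ)=(-0.517884, -2.817686)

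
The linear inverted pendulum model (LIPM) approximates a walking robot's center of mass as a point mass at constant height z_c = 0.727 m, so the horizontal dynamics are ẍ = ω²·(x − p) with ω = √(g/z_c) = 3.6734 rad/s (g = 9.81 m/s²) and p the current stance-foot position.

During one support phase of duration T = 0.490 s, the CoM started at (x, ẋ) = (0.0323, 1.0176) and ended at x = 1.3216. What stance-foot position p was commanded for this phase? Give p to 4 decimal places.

p = -0.1928

ωT = 3.6734·0.490 = 1.799966; cosh(ωT) = 3.107373, sinh(ωT) = 2.942069
x(T) = p + (x₀−p)·cosh(ωT) + (ẋ₀/ω)·sinh(ωT) ⇒ p·(1 − cosh) = x(T) − x₀·cosh − (ẋ₀/ω)·sinh
numerator   = 1.3216 − (0.0323)·3.107373 − (1.0176/3.6734)·2.942069 = 0.406224
denominator = 1 − 3.107373 = -2.107373
p = 0.406224 / -2.107373 = -0.1928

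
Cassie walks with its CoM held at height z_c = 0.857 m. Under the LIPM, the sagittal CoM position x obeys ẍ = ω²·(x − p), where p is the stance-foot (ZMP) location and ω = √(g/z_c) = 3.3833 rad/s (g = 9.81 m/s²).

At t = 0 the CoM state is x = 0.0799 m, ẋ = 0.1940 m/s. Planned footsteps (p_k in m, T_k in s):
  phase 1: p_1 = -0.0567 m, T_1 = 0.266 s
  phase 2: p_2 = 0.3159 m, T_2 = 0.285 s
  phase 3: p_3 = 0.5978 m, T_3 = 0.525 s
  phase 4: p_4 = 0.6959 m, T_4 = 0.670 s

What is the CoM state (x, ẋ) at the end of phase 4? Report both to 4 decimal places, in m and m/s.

x = -0.0166, ẋ = -2.3518

phase 1: p=-0.0567, T=0.266, ωT=0.899958, cosh=1.433043, sinh=1.026456; start (x,ẋ)=(0.079900, 0.194000) → end (x,ẋ)=(0.197911, 0.752396)
phase 2: p=0.3159, T=0.285, ωT=0.964240, cosh=1.502034, sinh=1.120761; start (x,ẋ)=(0.197911, 0.752396) → end (x,ẋ)=(0.387918, 0.682726)
phase 3: p=0.5978, T=0.525, ωT=1.776233, cosh=3.038416, sinh=2.869142; start (x,ẋ)=(0.387918, 0.682726) → end (x,ẋ)=(0.539062, 0.037042)
phase 4: p=0.6959, T=0.670, ωT=2.266811, cosh=4.876112, sinh=4.772470; start (x,ẋ)=(0.539062, 0.037042) → end (x,ẋ)=(-0.016608, -2.351793)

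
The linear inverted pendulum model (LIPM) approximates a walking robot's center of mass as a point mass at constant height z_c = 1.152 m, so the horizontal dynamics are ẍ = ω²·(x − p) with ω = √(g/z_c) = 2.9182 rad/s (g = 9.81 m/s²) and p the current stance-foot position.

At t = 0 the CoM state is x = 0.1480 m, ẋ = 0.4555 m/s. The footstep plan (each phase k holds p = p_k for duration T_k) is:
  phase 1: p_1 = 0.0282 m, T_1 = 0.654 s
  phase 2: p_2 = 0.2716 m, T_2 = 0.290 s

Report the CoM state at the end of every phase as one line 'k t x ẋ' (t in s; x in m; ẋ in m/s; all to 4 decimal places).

1 0.6540 0.9557 2.7222
2 0.9440 2.1027 5.6550

phase 1: p=0.0282, T=0.654, ωT=1.908503, cosh=3.445644, sinh=3.297342; start (x,ẋ)=(0.148000, 0.455500) → end (x,ẋ)=(0.955668, 2.722243)
phase 2: p=0.2716, T=0.290, ωT=0.846278, cosh=1.379982, sinh=0.950973; start (x,ẋ)=(0.955668, 2.722243) → end (x,ẋ)=(2.102717, 5.655023)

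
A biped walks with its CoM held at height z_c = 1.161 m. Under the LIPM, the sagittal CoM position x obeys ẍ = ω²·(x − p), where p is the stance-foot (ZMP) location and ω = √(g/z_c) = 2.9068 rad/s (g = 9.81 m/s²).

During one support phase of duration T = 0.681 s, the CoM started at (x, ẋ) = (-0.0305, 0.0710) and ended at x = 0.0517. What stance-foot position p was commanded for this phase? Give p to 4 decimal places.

p = -0.0288

ωT = 2.9068·0.681 = 1.979531; cosh(ωT) = 3.688740, sinh(ωT) = 3.550606
x(T) = p + (x₀−p)·cosh(ωT) + (ẋ₀/ω)·sinh(ωT) ⇒ p·(1 − cosh) = x(T) − x₀·cosh − (ẋ₀/ω)·sinh
numerator   = 0.0517 − (-0.0305)·3.688740 − (0.0710/2.9068)·3.550606 = 0.077481
denominator = 1 − 3.688740 = -2.688740
p = 0.077481 / -2.688740 = -0.0288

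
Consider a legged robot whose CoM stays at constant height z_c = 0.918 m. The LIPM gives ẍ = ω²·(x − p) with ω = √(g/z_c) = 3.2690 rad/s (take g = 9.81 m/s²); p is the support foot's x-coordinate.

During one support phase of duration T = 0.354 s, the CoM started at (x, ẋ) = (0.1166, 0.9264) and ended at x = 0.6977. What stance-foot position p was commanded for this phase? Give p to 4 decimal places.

p = -0.1173

ωT = 3.2690·0.354 = 1.157226; cosh(ωT) = 1.747727, sinh(ωT) = 1.433370
x(T) = p + (x₀−p)·cosh(ωT) + (ẋ₀/ω)·sinh(ωT) ⇒ p·(1 − cosh) = x(T) − x₀·cosh − (ẋ₀/ω)·sinh
numerator   = 0.6977 − (0.1166)·1.747727 − (0.9264/3.2690)·1.433370 = 0.087713
denominator = 1 − 1.747727 = -0.747727
p = 0.087713 / -0.747727 = -0.1173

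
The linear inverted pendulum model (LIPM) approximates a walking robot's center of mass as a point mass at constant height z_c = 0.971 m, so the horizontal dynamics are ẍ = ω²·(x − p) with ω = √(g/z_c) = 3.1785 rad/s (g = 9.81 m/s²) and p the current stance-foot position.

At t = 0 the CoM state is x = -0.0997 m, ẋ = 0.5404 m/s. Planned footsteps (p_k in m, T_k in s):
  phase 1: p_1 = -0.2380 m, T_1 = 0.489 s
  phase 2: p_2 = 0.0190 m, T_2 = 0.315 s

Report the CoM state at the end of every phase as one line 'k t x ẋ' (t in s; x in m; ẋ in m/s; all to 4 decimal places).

phase 1: p=-0.2380, T=0.489, ωT=1.554287, cosh=2.471525, sinh=2.260185; start (x,ẋ)=(-0.099700, 0.540400) → end (x,ẋ)=(0.488082, 2.329159)
phase 2: p=0.0190, T=0.315, ωT=1.001227, cosh=1.544524, sinh=1.177096; start (x,ẋ)=(0.488082, 2.329159) → end (x,ẋ)=(1.606068, 5.352467)

1 0.4890 0.4881 2.3292
2 0.8040 1.6061 5.3525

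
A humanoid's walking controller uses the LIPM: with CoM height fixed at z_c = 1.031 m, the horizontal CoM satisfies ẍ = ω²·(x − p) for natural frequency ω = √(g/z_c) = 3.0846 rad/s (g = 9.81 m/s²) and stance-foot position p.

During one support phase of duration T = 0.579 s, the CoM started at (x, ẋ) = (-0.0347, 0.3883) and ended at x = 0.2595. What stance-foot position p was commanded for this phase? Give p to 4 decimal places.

ωT = 3.0846·0.579 = 1.785983; cosh(ωT) = 3.066538, sinh(ωT) = 2.898906
x(T) = p + (x₀−p)·cosh(ωT) + (ẋ₀/ω)·sinh(ωT) ⇒ p·(1 − cosh) = x(T) − x₀·cosh − (ẋ₀/ω)·sinh
numerator   = 0.2595 − (-0.0347)·3.066538 − (0.3883/3.0846)·2.898906 = 0.000985
denominator = 1 − 3.066538 = -2.066538
p = 0.000985 / -2.066538 = -0.0005

p = -0.0005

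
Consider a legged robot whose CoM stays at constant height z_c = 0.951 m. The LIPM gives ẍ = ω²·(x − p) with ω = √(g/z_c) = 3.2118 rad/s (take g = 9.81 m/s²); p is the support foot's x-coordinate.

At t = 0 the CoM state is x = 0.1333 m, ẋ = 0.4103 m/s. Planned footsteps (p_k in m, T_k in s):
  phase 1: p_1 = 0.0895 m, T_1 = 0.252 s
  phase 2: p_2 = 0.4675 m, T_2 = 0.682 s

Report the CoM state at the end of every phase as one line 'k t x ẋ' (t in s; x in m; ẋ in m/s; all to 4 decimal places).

1 0.2520 0.2635 0.6789
2 0.9340 0.4773 0.1806

phase 1: p=0.0895, T=0.252, ωT=0.809374, cosh=1.345819, sinh=0.900682; start (x,ẋ)=(0.133300, 0.410300) → end (x,ẋ)=(0.263507, 0.678894)
phase 2: p=0.4675, T=0.682, ωT=2.190448, cosh=4.525540, sinh=4.413673; start (x,ẋ)=(0.263507, 0.678894) → end (x,ẋ)=(0.477261, 0.180591)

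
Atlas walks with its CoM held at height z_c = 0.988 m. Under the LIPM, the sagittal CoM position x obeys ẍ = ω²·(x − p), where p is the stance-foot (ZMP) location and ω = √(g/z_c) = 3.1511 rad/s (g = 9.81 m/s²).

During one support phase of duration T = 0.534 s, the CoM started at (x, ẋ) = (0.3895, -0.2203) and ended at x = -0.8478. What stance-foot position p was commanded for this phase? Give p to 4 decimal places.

p = 0.9816

ωT = 3.1511·0.534 = 1.682687; cosh(ωT) = 2.782934, sinh(ωT) = 2.597060
x(T) = p + (x₀−p)·cosh(ωT) + (ẋ₀/ω)·sinh(ωT) ⇒ p·(1 − cosh) = x(T) − x₀·cosh − (ẋ₀/ω)·sinh
numerator   = -0.8478 − (0.3895)·2.782934 − (-0.2203/3.1511)·2.597060 = -1.750187
denominator = 1 − 2.782934 = -1.782934
p = -1.750187 / -1.782934 = 0.9816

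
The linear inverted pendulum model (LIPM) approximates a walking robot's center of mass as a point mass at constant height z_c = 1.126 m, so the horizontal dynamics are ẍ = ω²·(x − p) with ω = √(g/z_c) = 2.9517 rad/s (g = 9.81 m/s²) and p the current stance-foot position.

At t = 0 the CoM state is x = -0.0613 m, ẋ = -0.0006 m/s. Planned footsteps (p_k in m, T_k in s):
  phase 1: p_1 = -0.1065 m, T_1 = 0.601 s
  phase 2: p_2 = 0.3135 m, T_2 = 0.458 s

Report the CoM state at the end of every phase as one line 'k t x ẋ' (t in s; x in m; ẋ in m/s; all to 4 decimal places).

phase 1: p=-0.1065, T=0.601, ωT=1.773972, cosh=3.031937, sinh=2.862280; start (x,ẋ)=(-0.061300, -0.000600) → end (x,ẋ)=(0.029962, 0.380057)
phase 2: p=0.3135, T=0.458, ωT=1.351879, cosh=2.061716, sinh=1.802963; start (x,ẋ)=(0.029962, 0.380057) → end (x,ẋ)=(-0.038928, -0.725365)

1 0.6010 0.0300 0.3801
2 1.0590 -0.0389 -0.7254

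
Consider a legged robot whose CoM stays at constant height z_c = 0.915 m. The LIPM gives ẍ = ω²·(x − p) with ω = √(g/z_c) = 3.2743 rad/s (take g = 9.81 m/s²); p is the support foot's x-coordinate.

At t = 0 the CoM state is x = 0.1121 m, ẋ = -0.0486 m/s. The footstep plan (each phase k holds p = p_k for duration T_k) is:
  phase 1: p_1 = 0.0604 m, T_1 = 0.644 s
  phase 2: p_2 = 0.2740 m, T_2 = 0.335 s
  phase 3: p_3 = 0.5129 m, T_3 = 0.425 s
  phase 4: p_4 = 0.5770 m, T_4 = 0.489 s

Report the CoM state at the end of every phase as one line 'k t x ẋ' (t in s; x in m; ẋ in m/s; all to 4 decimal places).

1 0.6440 0.2162 0.4838
2 0.9790 0.3744 0.5536
3 1.4040 0.5362 0.3268
4 1.8930 0.7092 0.5257

phase 1: p=0.0604, T=0.644, ωT=2.108649, cosh=4.179254, sinh=4.057853; start (x,ẋ)=(0.112100, -0.048600) → end (x,ẋ)=(0.216237, 0.483807)
phase 2: p=0.2740, T=0.335, ωT=1.096891, cosh=1.664373, sinh=1.330466; start (x,ẋ)=(0.216237, 0.483807) → end (x,ẋ)=(0.374449, 0.553601)
phase 3: p=0.5129, T=0.425, ωT=1.391578, cosh=2.134936, sinh=1.886253; start (x,ẋ)=(0.374449, 0.553601) → end (x,ẋ)=(0.536234, 0.326810)
phase 4: p=0.5770, T=0.489, ωT=1.601133, cosh=2.580157, sinh=2.378489; start (x,ẋ)=(0.536234, 0.326810) → end (x,ẋ)=(0.709216, 0.525741)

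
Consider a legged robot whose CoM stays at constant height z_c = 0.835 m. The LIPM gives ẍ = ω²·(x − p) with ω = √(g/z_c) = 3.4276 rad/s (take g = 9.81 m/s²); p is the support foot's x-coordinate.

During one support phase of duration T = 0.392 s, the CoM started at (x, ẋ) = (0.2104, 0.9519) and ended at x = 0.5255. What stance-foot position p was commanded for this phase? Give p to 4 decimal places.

ωT = 3.4276·0.392 = 1.343619; cosh(ωT) = 2.046895, sinh(ωT) = 1.785995
x(T) = p + (x₀−p)·cosh(ωT) + (ẋ₀/ω)·sinh(ωT) ⇒ p·(1 − cosh) = x(T) − x₀·cosh − (ẋ₀/ω)·sinh
numerator   = 0.5255 − (0.2104)·2.046895 − (0.9519/3.4276)·1.785995 = -0.401167
denominator = 1 − 2.046895 = -1.046895
p = -0.401167 / -1.046895 = 0.3832

p = 0.3832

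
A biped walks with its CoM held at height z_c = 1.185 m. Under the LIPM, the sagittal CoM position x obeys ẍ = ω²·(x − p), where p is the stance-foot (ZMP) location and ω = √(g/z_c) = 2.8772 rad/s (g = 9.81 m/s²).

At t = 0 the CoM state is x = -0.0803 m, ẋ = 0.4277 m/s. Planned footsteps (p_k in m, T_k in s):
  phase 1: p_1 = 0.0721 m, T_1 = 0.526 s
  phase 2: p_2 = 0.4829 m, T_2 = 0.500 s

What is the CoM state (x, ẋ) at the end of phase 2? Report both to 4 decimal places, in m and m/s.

phase 1: p=0.0721, T=0.526, ωT=1.513407, cosh=2.381170, sinh=2.161011; start (x,ẋ)=(-0.080300, 0.427700) → end (x,ẋ)=(0.030447, 0.070855)
phase 2: p=0.4829, T=0.500, ωT=1.438600, cosh=2.226025, sinh=1.988766; start (x,ẋ)=(0.030447, 0.070855) → end (x,ẋ)=(-0.475295, -2.431245)

x = -0.4753, ẋ = -2.4312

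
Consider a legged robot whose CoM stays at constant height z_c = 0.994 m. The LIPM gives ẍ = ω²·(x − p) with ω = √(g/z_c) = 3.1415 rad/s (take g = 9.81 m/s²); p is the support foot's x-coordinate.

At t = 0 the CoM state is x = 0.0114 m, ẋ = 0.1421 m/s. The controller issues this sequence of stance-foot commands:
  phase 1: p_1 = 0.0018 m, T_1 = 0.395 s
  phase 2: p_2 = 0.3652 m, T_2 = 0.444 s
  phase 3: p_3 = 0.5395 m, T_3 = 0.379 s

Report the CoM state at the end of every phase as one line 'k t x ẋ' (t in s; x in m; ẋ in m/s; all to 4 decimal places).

phase 1: p=0.0018, T=0.395, ωT=1.240893, cosh=1.873913, sinh=1.584786; start (x,ẋ)=(0.011400, 0.142100) → end (x,ẋ)=(0.091474, 0.314078)
phase 2: p=0.3652, T=0.444, ωT=1.394826, cosh=2.141074, sinh=1.893198; start (x,ẋ)=(0.091474, 0.314078) → end (x,ẋ)=(-0.031591, -0.955514)
phase 3: p=0.5395, T=0.379, ωT=1.190629, cosh=1.796589, sinh=1.492559; start (x,ẋ)=(-0.031591, -0.955514) → end (x,ẋ)=(-0.940490, -4.394438)

1 0.3950 0.0915 0.3141
2 0.8390 -0.0316 -0.9555
3 1.2180 -0.9405 -4.3944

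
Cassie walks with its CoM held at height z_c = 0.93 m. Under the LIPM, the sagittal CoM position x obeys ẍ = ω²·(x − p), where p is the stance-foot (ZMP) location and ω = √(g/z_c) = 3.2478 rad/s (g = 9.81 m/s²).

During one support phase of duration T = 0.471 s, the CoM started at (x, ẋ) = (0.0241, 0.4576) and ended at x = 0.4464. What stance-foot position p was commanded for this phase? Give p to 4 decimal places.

ωT = 3.2478·0.471 = 1.529714; cosh(ωT) = 2.416726, sinh(ωT) = 2.200129
x(T) = p + (x₀−p)·cosh(ωT) + (ẋ₀/ω)·sinh(ωT) ⇒ p·(1 − cosh) = x(T) − x₀·cosh − (ẋ₀/ω)·sinh
numerator   = 0.4464 − (0.0241)·2.416726 − (0.4576/3.2478)·2.200129 = 0.078169
denominator = 1 − 2.416726 = -1.416726
p = 0.078169 / -1.416726 = -0.0552

p = -0.0552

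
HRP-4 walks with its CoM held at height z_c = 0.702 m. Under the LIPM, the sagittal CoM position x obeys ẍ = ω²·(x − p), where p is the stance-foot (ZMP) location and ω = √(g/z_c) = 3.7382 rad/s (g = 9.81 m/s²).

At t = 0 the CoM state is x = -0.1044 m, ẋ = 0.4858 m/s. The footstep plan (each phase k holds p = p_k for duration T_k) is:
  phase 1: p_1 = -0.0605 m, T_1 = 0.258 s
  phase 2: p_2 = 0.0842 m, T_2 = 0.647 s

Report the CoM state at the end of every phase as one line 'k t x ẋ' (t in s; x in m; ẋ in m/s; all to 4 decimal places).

phase 1: p=-0.0605, T=0.258, ωT=0.964456, cosh=1.502275, sinh=1.121084; start (x,ẋ)=(-0.104400, 0.485800) → end (x,ẋ)=(0.019241, 0.545827)
phase 2: p=0.0842, T=0.647, ωT=2.418615, cosh=5.659672, sinh=5.570627; start (x,ẋ)=(0.019241, 0.545827) → end (x,ẋ)=(0.529941, 1.736496)

1 0.2580 0.0192 0.5458
2 0.9050 0.5299 1.7365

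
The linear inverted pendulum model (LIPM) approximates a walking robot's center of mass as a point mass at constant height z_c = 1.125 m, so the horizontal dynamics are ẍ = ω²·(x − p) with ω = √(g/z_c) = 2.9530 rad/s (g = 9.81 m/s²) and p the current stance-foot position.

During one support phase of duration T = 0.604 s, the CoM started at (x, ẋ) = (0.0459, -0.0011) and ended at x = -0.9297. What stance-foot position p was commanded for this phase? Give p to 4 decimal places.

p = 0.5190

ωT = 2.9530·0.604 = 1.783612; cosh(ωT) = 3.059672, sinh(ωT) = 2.891642
x(T) = p + (x₀−p)·cosh(ωT) + (ẋ₀/ω)·sinh(ωT) ⇒ p·(1 − cosh) = x(T) − x₀·cosh − (ẋ₀/ω)·sinh
numerator   = -0.9297 − (0.0459)·3.059672 − (-0.0011/2.9530)·2.891642 = -1.069062
denominator = 1 − 3.059672 = -2.059672
p = -1.069062 / -2.059672 = 0.5190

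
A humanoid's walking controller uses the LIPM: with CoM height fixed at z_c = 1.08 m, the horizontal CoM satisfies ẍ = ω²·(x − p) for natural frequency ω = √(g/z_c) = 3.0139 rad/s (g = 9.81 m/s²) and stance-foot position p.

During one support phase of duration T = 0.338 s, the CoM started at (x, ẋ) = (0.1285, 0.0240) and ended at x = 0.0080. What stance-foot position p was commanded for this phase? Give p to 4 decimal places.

p = 0.3586

ωT = 3.0139·0.338 = 1.018698; cosh(ωT) = 1.565326, sinh(ωT) = 1.204261
x(T) = p + (x₀−p)·cosh(ωT) + (ẋ₀/ω)·sinh(ωT) ⇒ p·(1 − cosh) = x(T) − x₀·cosh − (ẋ₀/ω)·sinh
numerator   = 0.0080 − (0.1285)·1.565326 − (0.0240/3.0139)·1.204261 = -0.202734
denominator = 1 − 1.565326 = -0.565326
p = -0.202734 / -0.565326 = 0.3586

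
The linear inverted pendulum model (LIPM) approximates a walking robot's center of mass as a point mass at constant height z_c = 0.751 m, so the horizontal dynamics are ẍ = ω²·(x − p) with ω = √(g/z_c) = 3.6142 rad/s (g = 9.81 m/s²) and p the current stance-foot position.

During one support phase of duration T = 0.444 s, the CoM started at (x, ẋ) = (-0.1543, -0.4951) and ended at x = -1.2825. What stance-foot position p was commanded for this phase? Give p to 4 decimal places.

ωT = 3.6142·0.444 = 1.604705; cosh(ωT) = 2.588670, sinh(ωT) = 2.387721
x(T) = p + (x₀−p)·cosh(ωT) + (ẋ₀/ω)·sinh(ωT) ⇒ p·(1 − cosh) = x(T) − x₀·cosh − (ẋ₀/ω)·sinh
numerator   = -1.2825 − (-0.1543)·2.588670 − (-0.4951/3.6142)·2.387721 = -0.555981
denominator = 1 − 2.588670 = -1.588670
p = -0.555981 / -1.588670 = 0.3500

p = 0.3500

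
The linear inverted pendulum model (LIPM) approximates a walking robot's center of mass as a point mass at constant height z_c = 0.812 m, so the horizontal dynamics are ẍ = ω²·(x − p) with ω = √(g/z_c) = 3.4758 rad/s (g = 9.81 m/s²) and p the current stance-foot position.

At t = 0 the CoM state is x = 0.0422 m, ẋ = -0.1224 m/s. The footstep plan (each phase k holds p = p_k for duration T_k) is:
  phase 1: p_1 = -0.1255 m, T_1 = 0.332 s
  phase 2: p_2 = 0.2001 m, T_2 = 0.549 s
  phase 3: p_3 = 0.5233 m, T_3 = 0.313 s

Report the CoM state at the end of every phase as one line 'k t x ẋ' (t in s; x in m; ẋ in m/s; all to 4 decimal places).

1 0.3320 0.1165 0.6188
2 0.8810 0.4991 1.1743
3 1.1940 0.9278 1.8299

phase 1: p=-0.1255, T=0.332, ωT=1.153966, cosh=1.743063, sinh=1.427679; start (x,ẋ)=(0.042200, -0.122400) → end (x,ẋ)=(0.116536, 0.618831)
phase 2: p=0.2001, T=0.549, ωT=1.908214, cosh=3.444692, sinh=3.296347; start (x,ẋ)=(0.116536, 0.618831) → end (x,ẋ)=(0.499129, 1.174254)
phase 3: p=0.5233, T=0.313, ωT=1.087925, cosh=1.652512, sinh=1.315598; start (x,ẋ)=(0.499129, 1.174254) → end (x,ẋ)=(0.927816, 1.829944)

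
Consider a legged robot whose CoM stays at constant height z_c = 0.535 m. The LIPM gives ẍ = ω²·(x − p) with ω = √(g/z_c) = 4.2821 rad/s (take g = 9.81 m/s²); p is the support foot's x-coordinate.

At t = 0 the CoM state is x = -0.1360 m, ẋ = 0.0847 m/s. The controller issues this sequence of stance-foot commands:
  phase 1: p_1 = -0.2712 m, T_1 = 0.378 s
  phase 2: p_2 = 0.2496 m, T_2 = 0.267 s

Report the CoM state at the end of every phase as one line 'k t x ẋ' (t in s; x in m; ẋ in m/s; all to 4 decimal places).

1 0.3780 0.1313 1.6255
2 0.6450 0.5800 2.0947

phase 1: p=-0.2712, T=0.378, ωT=1.618634, cosh=2.622180, sinh=2.424011; start (x,ẋ)=(-0.136000, 0.084700) → end (x,ẋ)=(0.131266, 1.625455)
phase 2: p=0.2496, T=0.267, ωT=1.143321, cosh=1.727964, sinh=1.409205; start (x,ẋ)=(0.131266, 1.625455) → end (x,ẋ)=(0.580047, 2.094657)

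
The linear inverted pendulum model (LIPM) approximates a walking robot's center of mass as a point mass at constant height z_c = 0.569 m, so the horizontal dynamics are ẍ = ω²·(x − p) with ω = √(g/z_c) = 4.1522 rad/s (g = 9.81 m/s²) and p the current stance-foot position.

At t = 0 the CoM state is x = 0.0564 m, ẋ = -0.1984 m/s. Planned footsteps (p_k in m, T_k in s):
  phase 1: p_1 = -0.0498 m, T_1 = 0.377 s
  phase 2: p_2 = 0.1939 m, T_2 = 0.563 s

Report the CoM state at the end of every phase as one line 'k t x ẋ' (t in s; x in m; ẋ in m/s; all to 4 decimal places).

phase 1: p=-0.0498, T=0.377, ωT=1.565379, cosh=2.496749, sinh=2.287741; start (x,ẋ)=(0.056400, -0.198400) → end (x,ẋ)=(0.106042, 0.513455)
phase 2: p=0.1939, T=0.563, ωT=2.337689, cosh=5.226910, sinh=5.130359; start (x,ẋ)=(0.106042, 0.513455) → end (x,ẋ)=(0.369088, 0.812213)

1 0.3770 0.1060 0.5135
2 0.9400 0.3691 0.8122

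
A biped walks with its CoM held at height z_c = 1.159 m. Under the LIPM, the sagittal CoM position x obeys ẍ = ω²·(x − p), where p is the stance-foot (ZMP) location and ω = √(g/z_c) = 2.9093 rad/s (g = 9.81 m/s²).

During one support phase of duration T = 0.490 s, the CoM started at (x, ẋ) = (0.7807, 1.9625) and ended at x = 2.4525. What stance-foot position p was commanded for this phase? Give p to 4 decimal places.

p = 0.4893

ωT = 2.9093·0.490 = 1.425557; cosh(ωT) = 2.200274, sinh(ωT) = 1.959900
x(T) = p + (x₀−p)·cosh(ωT) + (ẋ₀/ω)·sinh(ωT) ⇒ p·(1 − cosh) = x(T) − x₀·cosh − (ẋ₀/ω)·sinh
numerator   = 2.4525 − (0.7807)·2.200274 − (1.9625/2.9093)·1.959900 = -0.587326
denominator = 1 − 2.200274 = -1.200274
p = -0.587326 / -1.200274 = 0.4893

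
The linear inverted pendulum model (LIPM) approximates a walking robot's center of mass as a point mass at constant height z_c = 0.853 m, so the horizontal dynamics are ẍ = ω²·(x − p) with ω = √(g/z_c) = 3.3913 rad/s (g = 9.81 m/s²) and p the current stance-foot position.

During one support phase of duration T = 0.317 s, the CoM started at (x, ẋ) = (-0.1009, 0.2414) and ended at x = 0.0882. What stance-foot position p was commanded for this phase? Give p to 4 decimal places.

p = -0.2534

ωT = 3.3913·0.317 = 1.075042; cosh(ωT) = 1.635700, sinh(ωT) = 1.294416
x(T) = p + (x₀−p)·cosh(ωT) + (ẋ₀/ω)·sinh(ωT) ⇒ p·(1 − cosh) = x(T) − x₀·cosh − (ẋ₀/ω)·sinh
numerator   = 0.0882 − (-0.1009)·1.635700 − (0.2414/3.3913)·1.294416 = 0.161103
denominator = 1 − 1.635700 = -0.635700
p = 0.161103 / -0.635700 = -0.2534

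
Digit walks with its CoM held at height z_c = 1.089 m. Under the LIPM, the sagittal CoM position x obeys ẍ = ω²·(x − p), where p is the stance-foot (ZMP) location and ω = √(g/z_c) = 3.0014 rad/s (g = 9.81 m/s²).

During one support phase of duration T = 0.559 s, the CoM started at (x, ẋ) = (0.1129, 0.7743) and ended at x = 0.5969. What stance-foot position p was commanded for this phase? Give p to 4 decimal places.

ωT = 3.0014·0.559 = 1.677783; cosh(ωT) = 2.770230, sinh(ωT) = 2.583442
x(T) = p + (x₀−p)·cosh(ωT) + (ẋ₀/ω)·sinh(ωT) ⇒ p·(1 − cosh) = x(T) − x₀·cosh − (ẋ₀/ω)·sinh
numerator   = 0.5969 − (0.1129)·2.770230 − (0.7743/3.0014)·2.583442 = -0.382334
denominator = 1 − 2.770230 = -1.770230
p = -0.382334 / -1.770230 = 0.2160

p = 0.2160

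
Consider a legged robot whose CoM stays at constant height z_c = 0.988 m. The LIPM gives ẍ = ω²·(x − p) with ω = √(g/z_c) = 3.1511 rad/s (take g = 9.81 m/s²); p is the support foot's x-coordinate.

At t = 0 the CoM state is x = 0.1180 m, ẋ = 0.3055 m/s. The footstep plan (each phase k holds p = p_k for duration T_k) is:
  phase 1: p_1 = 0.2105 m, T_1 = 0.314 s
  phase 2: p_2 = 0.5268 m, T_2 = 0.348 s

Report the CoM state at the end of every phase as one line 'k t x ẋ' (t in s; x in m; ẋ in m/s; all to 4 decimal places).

phase 1: p=0.2105, T=0.314, ωT=0.989445, cosh=1.530763, sinh=1.158980; start (x,ẋ)=(0.118000, 0.305500) → end (x,ẋ)=(0.181268, 0.129832)
phase 2: p=0.5268, T=0.348, ωT=1.096583, cosh=1.663964, sinh=1.329954; start (x,ẋ)=(0.181268, 0.129832) → end (x,ẋ)=(0.006644, -1.232026)

1 0.3140 0.1813 0.1298
2 0.6620 0.0066 -1.2320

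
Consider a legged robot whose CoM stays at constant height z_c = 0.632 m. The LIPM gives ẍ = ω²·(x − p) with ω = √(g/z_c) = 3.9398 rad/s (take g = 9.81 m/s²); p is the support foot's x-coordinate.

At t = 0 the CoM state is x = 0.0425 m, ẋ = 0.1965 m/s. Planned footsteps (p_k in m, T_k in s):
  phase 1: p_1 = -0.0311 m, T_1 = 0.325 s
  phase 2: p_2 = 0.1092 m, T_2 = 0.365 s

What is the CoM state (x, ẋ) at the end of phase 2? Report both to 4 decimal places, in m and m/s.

x = 0.7336, ẋ = 2.5850

phase 1: p=-0.0311, T=0.325, ωT=1.280435, cosh=1.938060, sinh=1.660144; start (x,ẋ)=(0.042500, 0.196500) → end (x,ẋ)=(0.194342, 0.862220)
phase 2: p=0.1092, T=0.365, ωT=1.438027, cosh=2.224886, sinh=1.987490; start (x,ẋ)=(0.194342, 0.862220) → end (x,ẋ)=(0.733591, 2.585029)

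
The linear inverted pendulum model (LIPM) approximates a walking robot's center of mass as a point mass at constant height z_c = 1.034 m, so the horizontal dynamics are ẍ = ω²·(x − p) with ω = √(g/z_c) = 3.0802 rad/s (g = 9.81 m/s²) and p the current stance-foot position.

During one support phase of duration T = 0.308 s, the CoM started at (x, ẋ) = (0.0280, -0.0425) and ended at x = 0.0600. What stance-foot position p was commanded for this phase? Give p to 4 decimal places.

p = -0.0692

ωT = 3.0802·0.308 = 0.948702; cosh(ωT) = 1.484799, sinh(ωT) = 1.097556
x(T) = p + (x₀−p)·cosh(ωT) + (ẋ₀/ω)·sinh(ωT) ⇒ p·(1 − cosh) = x(T) − x₀·cosh − (ẋ₀/ω)·sinh
numerator   = 0.0600 − (0.0280)·1.484799 − (-0.0425/3.0802)·1.097556 = 0.033569
denominator = 1 − 1.484799 = -0.484799
p = 0.033569 / -0.484799 = -0.0692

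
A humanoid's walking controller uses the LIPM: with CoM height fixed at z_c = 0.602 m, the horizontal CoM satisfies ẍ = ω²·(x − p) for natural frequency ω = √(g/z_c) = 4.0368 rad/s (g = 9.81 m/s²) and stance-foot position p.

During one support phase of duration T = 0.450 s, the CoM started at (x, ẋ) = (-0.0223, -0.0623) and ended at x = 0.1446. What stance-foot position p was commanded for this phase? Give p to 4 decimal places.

p = -0.1211

ωT = 4.0368·0.450 = 1.816560; cosh(ωT) = 3.156624, sinh(ωT) = 2.994040
x(T) = p + (x₀−p)·cosh(ωT) + (ẋ₀/ω)·sinh(ωT) ⇒ p·(1 − cosh) = x(T) − x₀·cosh − (ẋ₀/ω)·sinh
numerator   = 0.1446 − (-0.0223)·3.156624 − (-0.0623/4.0368)·2.994040 = 0.261200
denominator = 1 − 3.156624 = -2.156624
p = 0.261200 / -2.156624 = -0.1211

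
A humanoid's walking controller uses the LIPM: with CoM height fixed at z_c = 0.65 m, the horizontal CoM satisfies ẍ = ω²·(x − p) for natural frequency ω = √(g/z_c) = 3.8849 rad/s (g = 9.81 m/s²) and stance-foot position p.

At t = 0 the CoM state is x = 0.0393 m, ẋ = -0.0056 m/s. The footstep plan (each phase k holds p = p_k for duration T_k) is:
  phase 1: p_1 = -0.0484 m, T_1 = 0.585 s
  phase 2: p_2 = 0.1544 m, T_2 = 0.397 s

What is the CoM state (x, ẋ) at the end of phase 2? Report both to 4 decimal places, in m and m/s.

phase 1: p=-0.0484, T=0.585, ωT=2.272666, cosh=4.904141, sinh=4.801104; start (x,ẋ)=(0.039300, -0.005600) → end (x,ẋ)=(0.374772, 1.608301)
phase 2: p=0.1544, T=0.397, ωT=1.542305, cosh=2.444622, sinh=2.230734; start (x,ẋ)=(0.374772, 1.608301) → end (x,ẋ)=(1.616624, 5.841474)

x = 1.6166, ẋ = 5.8415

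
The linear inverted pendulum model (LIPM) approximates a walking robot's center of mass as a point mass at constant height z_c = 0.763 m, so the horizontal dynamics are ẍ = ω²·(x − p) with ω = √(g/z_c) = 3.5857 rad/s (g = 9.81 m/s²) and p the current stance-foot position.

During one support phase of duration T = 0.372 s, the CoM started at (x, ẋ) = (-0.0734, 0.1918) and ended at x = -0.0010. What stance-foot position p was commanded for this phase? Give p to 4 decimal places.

ωT = 3.5857·0.372 = 1.333880; cosh(ωT) = 2.029598, sinh(ωT) = 1.766145
x(T) = p + (x₀−p)·cosh(ωT) + (ẋ₀/ω)·sinh(ωT) ⇒ p·(1 − cosh) = x(T) − x₀·cosh − (ẋ₀/ω)·sinh
numerator   = -0.0010 − (-0.0734)·2.029598 − (0.1918/3.5857)·1.766145 = 0.053501
denominator = 1 − 2.029598 = -1.029598
p = 0.053501 / -1.029598 = -0.0520

p = -0.0520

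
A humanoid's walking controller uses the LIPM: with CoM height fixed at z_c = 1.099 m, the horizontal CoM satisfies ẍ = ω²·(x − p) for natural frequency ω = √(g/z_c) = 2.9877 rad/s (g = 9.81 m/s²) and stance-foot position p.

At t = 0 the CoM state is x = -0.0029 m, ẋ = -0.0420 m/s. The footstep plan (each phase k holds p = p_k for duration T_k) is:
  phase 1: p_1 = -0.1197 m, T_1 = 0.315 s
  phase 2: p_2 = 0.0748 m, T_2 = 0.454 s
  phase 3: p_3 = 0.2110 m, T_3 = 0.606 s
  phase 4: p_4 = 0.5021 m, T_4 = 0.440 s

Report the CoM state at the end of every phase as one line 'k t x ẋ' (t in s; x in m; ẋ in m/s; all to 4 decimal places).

phase 1: p=-0.1197, T=0.315, ωT=0.941125, cosh=1.476526, sinh=1.086338; start (x,ẋ)=(-0.002900, -0.042000) → end (x,ẋ)=(0.037487, 0.317078)
phase 2: p=0.0748, T=0.454, ωT=1.356416, cosh=2.069918, sinh=1.812336; start (x,ẋ)=(0.037487, 0.317078) → end (x,ẋ)=(0.189904, 0.454286)
phase 3: p=0.2110, T=0.606, ωT=1.810546, cosh=3.138675, sinh=2.975111; start (x,ẋ)=(0.189904, 0.454286) → end (x,ẋ)=(0.597159, 1.238341)
phase 4: p=0.5021, T=0.440, ωT=1.314588, cosh=1.995901, sinh=1.727316; start (x,ẋ)=(0.597159, 1.238341) → end (x,ẋ)=(1.407765, 2.962176)

1 0.3150 0.0375 0.3171
2 0.7690 0.1899 0.4543
3 1.3750 0.5972 1.2383
4 1.8150 1.4078 2.9622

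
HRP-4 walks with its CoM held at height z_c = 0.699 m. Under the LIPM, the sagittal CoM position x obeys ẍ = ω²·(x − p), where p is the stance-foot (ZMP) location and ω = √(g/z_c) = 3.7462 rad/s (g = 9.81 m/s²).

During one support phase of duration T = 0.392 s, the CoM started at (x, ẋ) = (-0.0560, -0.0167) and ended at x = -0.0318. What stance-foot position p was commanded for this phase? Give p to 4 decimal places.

p = -0.0819

ωT = 3.7462·0.392 = 1.468510; cosh(ωT) = 2.286515, sinh(ωT) = 2.056247
x(T) = p + (x₀−p)·cosh(ωT) + (ẋ₀/ω)·sinh(ωT) ⇒ p·(1 − cosh) = x(T) − x₀·cosh − (ẋ₀/ω)·sinh
numerator   = -0.0318 − (-0.0560)·2.286515 − (-0.0167/3.7462)·2.056247 = 0.105411
denominator = 1 − 2.286515 = -1.286515
p = 0.105411 / -1.286515 = -0.0819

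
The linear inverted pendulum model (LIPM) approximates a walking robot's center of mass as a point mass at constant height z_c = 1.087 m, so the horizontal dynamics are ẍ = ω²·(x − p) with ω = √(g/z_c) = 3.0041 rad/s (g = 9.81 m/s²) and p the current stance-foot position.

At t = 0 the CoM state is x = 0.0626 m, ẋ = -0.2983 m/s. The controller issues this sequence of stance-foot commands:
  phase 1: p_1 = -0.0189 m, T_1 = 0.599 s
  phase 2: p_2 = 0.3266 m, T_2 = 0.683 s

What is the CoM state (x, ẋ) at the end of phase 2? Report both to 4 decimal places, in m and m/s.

x = -1.4567, ẋ = -5.2354

phase 1: p=-0.0189, T=0.599, ωT=1.799456, cosh=3.105873, sinh=2.940484; start (x,ẋ)=(0.062600, -0.298300) → end (x,ẋ)=(-0.057754, -0.206551)
phase 2: p=0.3266, T=0.683, ωT=2.051800, cosh=3.955201, sinh=3.826697; start (x,ẋ)=(-0.057754, -0.206551) → end (x,ẋ)=(-1.456709, -5.235405)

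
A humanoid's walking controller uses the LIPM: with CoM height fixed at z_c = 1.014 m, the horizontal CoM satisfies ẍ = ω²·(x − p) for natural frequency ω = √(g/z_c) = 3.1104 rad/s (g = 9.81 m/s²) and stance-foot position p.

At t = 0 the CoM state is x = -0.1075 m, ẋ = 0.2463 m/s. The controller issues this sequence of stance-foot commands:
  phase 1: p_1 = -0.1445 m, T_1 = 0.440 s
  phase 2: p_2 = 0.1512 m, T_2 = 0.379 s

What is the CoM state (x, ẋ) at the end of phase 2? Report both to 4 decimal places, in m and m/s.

phase 1: p=-0.1445, T=0.440, ωT=1.368576, cosh=2.092110, sinh=1.837641; start (x,ẋ)=(-0.107500, 0.246300) → end (x,ẋ)=(0.078423, 0.726771)
phase 2: p=0.1512, T=0.379, ωT=1.178842, cosh=1.779121, sinh=1.471486; start (x,ẋ)=(0.078423, 0.726771) → end (x,ẋ)=(0.365547, 0.959922)

x = 0.3655, ẋ = 0.9599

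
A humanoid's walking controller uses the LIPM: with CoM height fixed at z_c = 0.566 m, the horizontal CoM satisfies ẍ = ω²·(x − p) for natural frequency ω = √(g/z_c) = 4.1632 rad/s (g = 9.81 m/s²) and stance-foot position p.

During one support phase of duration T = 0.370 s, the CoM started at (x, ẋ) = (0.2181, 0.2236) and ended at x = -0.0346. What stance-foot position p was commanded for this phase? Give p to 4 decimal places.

ωT = 4.1632·0.370 = 1.540384; cosh(ωT) = 2.440340, sinh(ωT) = 2.226042
x(T) = p + (x₀−p)·cosh(ωT) + (ẋ₀/ω)·sinh(ωT) ⇒ p·(1 − cosh) = x(T) − x₀·cosh − (ẋ₀/ω)·sinh
numerator   = -0.0346 − (0.2181)·2.440340 − (0.2236/4.1632)·2.226042 = -0.686396
denominator = 1 − 2.440340 = -1.440340
p = -0.686396 / -1.440340 = 0.4766

p = 0.4766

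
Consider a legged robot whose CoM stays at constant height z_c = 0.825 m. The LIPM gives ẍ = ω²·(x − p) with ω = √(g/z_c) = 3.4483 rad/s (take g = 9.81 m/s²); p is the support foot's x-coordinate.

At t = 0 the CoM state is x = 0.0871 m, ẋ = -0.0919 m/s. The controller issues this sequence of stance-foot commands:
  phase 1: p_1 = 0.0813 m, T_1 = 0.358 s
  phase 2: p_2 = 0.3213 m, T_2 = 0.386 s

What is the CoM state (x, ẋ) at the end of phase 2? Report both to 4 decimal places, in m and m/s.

phase 1: p=0.0813, T=0.358, ωT=1.234491, cosh=1.863806, sinh=1.572824; start (x,ẋ)=(0.087100, -0.091900) → end (x,ẋ)=(0.050193, -0.139827)
phase 2: p=0.3213, T=0.386, ωT=1.331044, cosh=2.024597, sinh=1.760395; start (x,ẋ)=(0.050193, -0.139827) → end (x,ẋ)=(-0.298966, -1.928813)

x = -0.2990, ẋ = -1.9288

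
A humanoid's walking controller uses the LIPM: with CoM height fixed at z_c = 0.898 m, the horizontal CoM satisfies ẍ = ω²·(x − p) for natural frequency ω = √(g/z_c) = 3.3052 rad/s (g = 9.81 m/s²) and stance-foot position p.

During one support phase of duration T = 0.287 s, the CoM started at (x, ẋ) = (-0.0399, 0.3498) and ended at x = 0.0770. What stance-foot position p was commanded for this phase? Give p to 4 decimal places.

ωT = 3.3052·0.287 = 0.948592; cosh(ωT) = 1.484679, sinh(ωT) = 1.097393
x(T) = p + (x₀−p)·cosh(ωT) + (ẋ₀/ω)·sinh(ωT) ⇒ p·(1 − cosh) = x(T) − x₀·cosh − (ẋ₀/ω)·sinh
numerator   = 0.0770 − (-0.0399)·1.484679 − (0.3498/3.3052)·1.097393 = 0.020098
denominator = 1 − 1.484679 = -0.484679
p = 0.020098 / -0.484679 = -0.0415

p = -0.0415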